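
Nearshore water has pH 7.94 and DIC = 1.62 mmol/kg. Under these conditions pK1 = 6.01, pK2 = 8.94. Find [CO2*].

α₀ = 1 / (1 + K1/[H⁺] + K1K2/[H⁺]²) = 1 / (1 + 10^+1.93 + 10^+0.93)
   = 1 / (1 + 85.114 + 8.5114) = 1/94.625 = 0.01057
[CO2*] = α₀ × DIC = 0.01057 × 1.62 = 0.0171 mmol/kg = 17.1 μmol/kg

[CO2*] = 17.1 μmol/kg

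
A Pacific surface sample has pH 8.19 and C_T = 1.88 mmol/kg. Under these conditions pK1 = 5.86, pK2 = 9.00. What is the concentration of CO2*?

[CO2*] = 7.58 μmol/kg

α₀ = 1 / (1 + K1/[H⁺] + K1K2/[H⁺]²) = 1 / (1 + 10^+2.33 + 10^+1.52)
   = 1 / (1 + 213.80 + 33.113) = 1/247.91 = 0.004034
[CO2*] = α₀ × DIC = 0.004034 × 1.88 = 0.00758 mmol/kg = 7.58 μmol/kg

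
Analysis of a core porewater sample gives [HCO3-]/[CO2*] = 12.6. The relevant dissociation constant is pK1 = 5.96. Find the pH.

pH = 7.06

From K1 = [H⁺][HCO3-]/[CO2*]:  pH = pK1 + log₁₀([HCO3-]/[CO2*])
log₁₀(12.6) = +1.100
pH = 5.96 + (+1.100) = 7.06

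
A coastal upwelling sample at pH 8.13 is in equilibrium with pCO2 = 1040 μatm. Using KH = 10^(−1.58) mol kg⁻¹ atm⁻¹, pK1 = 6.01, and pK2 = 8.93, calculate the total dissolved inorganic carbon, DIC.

DIC = 4.20 mmol/kg

[CO2*] = KH · pCO2 = 10^(−1.58) × 1040×10^-6 = 2.735×10^-5 mol/kg
α₀ = 1/(1 + K1/[H⁺] + K1K2/[H⁺]²) = 1/(1 + 10^+2.12 + 10^+1.32) = 0.006505
DIC = [CO2*]/α₀ = 2.735×10^-5 / 0.006505 = 4.20 mmol/kg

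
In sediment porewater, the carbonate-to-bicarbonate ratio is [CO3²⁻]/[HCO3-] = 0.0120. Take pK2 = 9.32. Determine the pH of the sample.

pH = 7.40

From K2 = [H⁺][CO3²⁻]/[HCO3-]:  pH = pK2 + log₁₀([CO3²⁻]/[HCO3-])
log₁₀(0.0120) = -1.921
pH = 9.32 + (-1.921) = 7.40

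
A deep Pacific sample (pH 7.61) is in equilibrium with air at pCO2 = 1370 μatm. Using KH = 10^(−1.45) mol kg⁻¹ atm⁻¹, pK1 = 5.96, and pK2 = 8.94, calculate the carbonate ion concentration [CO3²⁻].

[CO2*] = KH · pCO2 = 10^(−1.45) × 1370×10^-6 = 4.861×10^-5 mol/kg
α₀ = 1/(1 + K1/[H⁺] + K1K2/[H⁺]²) = 1/(1 + 10^+1.65 + 10^+0.32) = 0.02094
DIC = [CO2*]/α₀ = 4.861×10^-5 / 0.02094 = 2.321 mmol/kg
[CO3²⁻] = α₂·DIC; α₂ = 0.04375, so [CO3²⁻] = 0.04375 × 2.321 = 0.102 mmol/kg

[CO3²⁻] = 0.102 mmol/kg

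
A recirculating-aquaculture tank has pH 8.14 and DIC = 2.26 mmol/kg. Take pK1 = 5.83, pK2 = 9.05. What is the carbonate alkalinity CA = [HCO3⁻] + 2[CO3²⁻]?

CA = 2.50 mmol/kg

CA = [HCO3⁻] + 2[CO3²⁻] = (α₁ + 2α₂)·DIC
At pH 8.14: [H⁺]/K1 = 10^-2.31 = 0.0048978, K2/[H⁺] = 10^-0.91 = 0.12303
α₁ = 1/(1 + 0.0048978 + 0.12303) = 1/1.1279 = 0.8866; α₂ = α₁·K2/[H⁺] = 0.1091
α₁ + 2α₂ = 1.1047
CA = 1.1047 × 2.26 = 2.50 mmol/kg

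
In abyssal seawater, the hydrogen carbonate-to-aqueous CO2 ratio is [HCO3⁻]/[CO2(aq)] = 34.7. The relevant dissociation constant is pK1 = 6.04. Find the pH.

pH = 7.58

From K1 = [H⁺][HCO3⁻]/[CO2(aq)]:  pH = pK1 + log₁₀([HCO3⁻]/[CO2(aq)])
log₁₀(34.7) = +1.540
pH = 6.04 + (+1.540) = 7.58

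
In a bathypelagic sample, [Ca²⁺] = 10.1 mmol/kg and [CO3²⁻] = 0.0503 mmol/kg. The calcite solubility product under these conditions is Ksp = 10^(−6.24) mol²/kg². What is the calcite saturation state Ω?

Ω = 0.883

Ksp = 10^(−6.24) = 5.754×10^-7
Ω = [Ca²⁺][CO3²⁻]/Ksp = (10.1×10^-3)(0.0503×10^-3) / 5.754×10^-7 = 0.883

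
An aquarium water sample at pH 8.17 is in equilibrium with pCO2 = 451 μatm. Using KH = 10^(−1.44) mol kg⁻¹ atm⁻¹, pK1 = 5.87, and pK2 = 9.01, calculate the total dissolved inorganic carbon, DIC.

[CO2*] = KH · pCO2 = 10^(−1.44) × 451×10^-6 = 1.637×10^-5 mol/kg
α₀ = 1/(1 + K1/[H⁺] + K1K2/[H⁺]²) = 1/(1 + 10^+2.30 + 10^+1.46) = 0.004360
DIC = [CO2*]/α₀ = 1.637×10^-5 / 0.004360 = 3.76 mmol/kg

DIC = 3.76 mmol/kg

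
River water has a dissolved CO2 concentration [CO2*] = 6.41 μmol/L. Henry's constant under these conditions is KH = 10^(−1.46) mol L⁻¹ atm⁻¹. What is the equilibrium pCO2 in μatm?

pCO2 = 185 μatm

KH = 10^(−1.46) = 3.467×10^-2 mol L⁻¹ atm⁻¹
pCO2 = [CO2*]/KH = 6.41×10^-6 / 3.467×10^-2 = 1.85×10^-4 atm = 185 μatm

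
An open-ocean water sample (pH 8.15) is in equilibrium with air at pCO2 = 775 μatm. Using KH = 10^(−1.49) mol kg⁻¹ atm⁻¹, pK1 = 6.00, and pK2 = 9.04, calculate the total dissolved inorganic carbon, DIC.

DIC = 4.02 mmol/kg

[CO2*] = KH · pCO2 = 10^(−1.49) × 775×10^-6 = 2.508×10^-5 mol/kg
α₀ = 1/(1 + K1/[H⁺] + K1K2/[H⁺]²) = 1/(1 + 10^+2.15 + 10^+1.26) = 0.006232
DIC = [CO2*]/α₀ = 2.508×10^-5 / 0.006232 = 4.02 mmol/kg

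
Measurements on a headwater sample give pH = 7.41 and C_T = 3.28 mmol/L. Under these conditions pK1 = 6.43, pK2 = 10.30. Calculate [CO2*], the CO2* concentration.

[CO2*] = 0.311 mmol/L

α₀ = 1 / (1 + K1/[H⁺] + K1K2/[H⁺]²) = 1 / (1 + 10^+0.98 + 10^-1.91)
   = 1 / (1 + 9.5499 + 0.012303) = 1/10.562 = 0.09468
[CO2*] = α₀ × DIC = 0.09468 × 3.28 = 0.311 mmol/L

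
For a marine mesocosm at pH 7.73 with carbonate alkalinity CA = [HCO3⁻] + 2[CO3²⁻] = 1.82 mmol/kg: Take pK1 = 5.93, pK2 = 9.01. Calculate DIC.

DIC = 1.76 mmol/kg

CA = [HCO3⁻] + 2[CO3²⁻] = (α₁ + 2α₂)·DIC
At pH 7.73: [H⁺]/K1 = 10^-1.80 = 0.015849, K2/[H⁺] = 10^-1.28 = 0.052481
α₁ = 1/(1 + 0.015849 + 0.052481) = 1/1.0683 = 0.9360; α₂ = α₁·K2/[H⁺] = 0.04912
α₁ + 2α₂ = 1.0343
DIC = CA / (α₁ + 2α₂) = 1.82 / 1.0343 = 1.76 mmol/kg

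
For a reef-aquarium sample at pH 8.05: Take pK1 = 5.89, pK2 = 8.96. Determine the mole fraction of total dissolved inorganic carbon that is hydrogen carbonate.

α₁ = 1 / (1 + [H⁺]/K1 + K2/[H⁺]) = 1 / (1 + 10^-2.16 + 10^-0.91)
   = 1 / (1 + 0.0069183 + 0.12303) = 1/1.1299 = 0.8850

α₁ = 0.885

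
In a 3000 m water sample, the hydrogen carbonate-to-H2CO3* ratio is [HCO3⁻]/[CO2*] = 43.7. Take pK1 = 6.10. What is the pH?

From K1 = [H⁺][HCO3⁻]/[CO2*]:  pH = pK1 + log₁₀([HCO3⁻]/[CO2*])
log₁₀(43.7) = +1.640
pH = 6.10 + (+1.640) = 7.74

pH = 7.74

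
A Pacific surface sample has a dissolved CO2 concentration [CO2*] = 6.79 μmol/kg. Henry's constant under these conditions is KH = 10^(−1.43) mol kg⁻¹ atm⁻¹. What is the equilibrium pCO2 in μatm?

pCO2 = 183 μatm

KH = 10^(−1.43) = 3.715×10^-2 mol kg⁻¹ atm⁻¹
pCO2 = [CO2*]/KH = 6.79×10^-6 / 3.715×10^-2 = 1.83×10^-4 atm = 183 μatm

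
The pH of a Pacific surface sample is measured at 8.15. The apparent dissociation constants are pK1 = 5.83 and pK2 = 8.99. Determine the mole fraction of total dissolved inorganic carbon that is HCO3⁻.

α₁ = 1 / (1 + [H⁺]/K1 + K2/[H⁺]) = 1 / (1 + 10^-2.32 + 10^-0.84)
   = 1 / (1 + 0.0047863 + 0.14454) = 1/1.1493 = 0.8701

α₁ = 0.870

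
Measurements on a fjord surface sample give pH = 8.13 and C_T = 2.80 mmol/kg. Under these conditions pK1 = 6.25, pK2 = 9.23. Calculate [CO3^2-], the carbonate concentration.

[CO3²⁻] = 0.204 mmol/kg

α₂ = 1 / (1 + [H⁺]/K2 + [H⁺]²/(K1K2)) = 1 / (1 + 10^+1.10 + 10^-0.78)
   = 1 / (1 + 12.589 + 0.16596) = 1/13.755 = 0.07270
[CO3²⁻] = α₂ × DIC = 0.07270 × 2.80 = 0.204 mmol/kg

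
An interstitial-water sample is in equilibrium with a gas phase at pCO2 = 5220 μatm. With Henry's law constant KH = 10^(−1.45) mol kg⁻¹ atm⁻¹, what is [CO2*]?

[CO2*] = 185 μmol/kg

KH = 10^(−1.45) = 3.548×10^-2 mol kg⁻¹ atm⁻¹
[CO2*] = KH · pCO2 = 3.548×10^-2 × 5220×10^-6 atm = 1.85×10^-4 mol/kg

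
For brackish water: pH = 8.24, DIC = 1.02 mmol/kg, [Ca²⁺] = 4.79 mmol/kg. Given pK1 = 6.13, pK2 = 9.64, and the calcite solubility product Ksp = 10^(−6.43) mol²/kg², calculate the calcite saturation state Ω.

Ω = 0.500

α₂ = 1 / (1 + [H⁺]/K2 + [H⁺]²/(K1K2)) = 1 / (1 + 10^+1.40 + 10^-0.71)
   = 1 / (1 + 25.119 + 0.19498) = 1/26.314 = 0.03800
[CO3²⁻] = α₂ × DIC = 0.03800 × 1.02 = 0.03876 mmol/kg
Ksp = 10^(−6.43) = 3.715×10^-7
Ω = [Ca²⁺][CO3²⁻]/Ksp = (4.79×10^-3)(3.876×10^-5) / 3.715×10^-7 = 0.500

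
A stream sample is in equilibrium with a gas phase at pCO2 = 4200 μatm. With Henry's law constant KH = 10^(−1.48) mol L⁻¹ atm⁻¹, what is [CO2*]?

KH = 10^(−1.48) = 3.311×10^-2 mol L⁻¹ atm⁻¹
[CO2*] = KH · pCO2 = 3.311×10^-2 × 4200×10^-6 atm = 1.39×10^-4 mol/L

[CO2*] = 139 μmol/L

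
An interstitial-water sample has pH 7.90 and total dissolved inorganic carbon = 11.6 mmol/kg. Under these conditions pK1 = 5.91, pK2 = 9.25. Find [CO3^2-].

α₂ = 1 / (1 + [H⁺]/K2 + [H⁺]²/(K1K2)) = 1 / (1 + 10^+1.35 + 10^-0.64)
   = 1 / (1 + 22.387 + 0.22909) = 1/23.616 = 0.04234
[CO3²⁻] = α₂ × DIC = 0.04234 × 11.6 = 0.491 mmol/kg

[CO3²⁻] = 0.491 mmol/kg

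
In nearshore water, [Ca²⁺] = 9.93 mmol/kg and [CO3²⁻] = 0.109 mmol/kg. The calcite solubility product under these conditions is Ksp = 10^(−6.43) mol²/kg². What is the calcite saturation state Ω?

Ksp = 10^(−6.43) = 3.715×10^-7
Ω = [Ca²⁺][CO3²⁻]/Ksp = (9.93×10^-3)(0.109×10^-3) / 3.715×10^-7 = 2.91

Ω = 2.91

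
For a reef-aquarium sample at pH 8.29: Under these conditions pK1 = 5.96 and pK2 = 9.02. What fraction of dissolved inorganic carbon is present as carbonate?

α₂ = 1 / (1 + [H⁺]/K2 + [H⁺]²/(K1K2)) = 1 / (1 + 10^+0.73 + 10^-1.60)
   = 1 / (1 + 5.3703 + 0.025119) = 1/6.3954 = 0.1564

α₂ = 0.156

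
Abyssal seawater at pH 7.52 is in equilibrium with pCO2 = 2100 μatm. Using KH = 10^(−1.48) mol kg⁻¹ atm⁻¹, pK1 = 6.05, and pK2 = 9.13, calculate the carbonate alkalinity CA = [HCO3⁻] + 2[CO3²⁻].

[CO2*] = KH · pCO2 = 10^(−1.48) × 2100×10^-6 = 6.954×10^-5 mol/kg
α₀ = 1/(1 + K1/[H⁺] + K1K2/[H⁺]²) = 1/(1 + 10^+1.47 + 10^-0.14) = 0.03201
DIC = [CO2*]/α₀ = 6.954×10^-5 / 0.03201 = 2.172 mmol/kg
CA = (α₁ + 2α₂)·DIC = (0.9448 + 2×0.02319) × 2.172 = 2.15 mmol/kg

CA = 2.15 mmol/kg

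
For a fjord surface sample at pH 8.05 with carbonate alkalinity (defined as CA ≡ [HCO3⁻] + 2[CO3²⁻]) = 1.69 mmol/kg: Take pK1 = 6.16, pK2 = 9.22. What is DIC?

CA = [HCO3⁻] + 2[CO3²⁻] = (α₁ + 2α₂)·DIC
At pH 8.05: [H⁺]/K1 = 10^-1.89 = 0.012882, K2/[H⁺] = 10^-1.17 = 0.067608
α₁ = 1/(1 + 0.012882 + 0.067608) = 1/1.0805 = 0.9255; α₂ = α₁·K2/[H⁺] = 0.06257
α₁ + 2α₂ = 1.0506
DIC = CA / (α₁ + 2α₂) = 1.69 / 1.0506 = 1.61 mmol/kg

DIC = 1.61 mmol/kg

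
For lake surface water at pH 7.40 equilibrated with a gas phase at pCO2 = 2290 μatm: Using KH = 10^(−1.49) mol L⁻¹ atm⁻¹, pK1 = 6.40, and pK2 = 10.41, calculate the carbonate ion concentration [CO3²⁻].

[CO2*] = KH · pCO2 = 10^(−1.49) × 2290×10^-6 = 7.410×10^-5 mol/L
α₀ = 1/(1 + K1/[H⁺] + K1K2/[H⁺]²) = 1/(1 + 10^+1.00 + 10^-2.01) = 0.09083
DIC = [CO2*]/α₀ = 7.410×10^-5 / 0.09083 = 0.8159 mmol/L
[CO3²⁻] = α₂·DIC; α₂ = 0.0008876, so [CO3²⁻] = 0.0008876 × 0.8159 = 0.000724 mmol/L = 0.724 μmol/L

[CO3²⁻] = 0.724 μmol/L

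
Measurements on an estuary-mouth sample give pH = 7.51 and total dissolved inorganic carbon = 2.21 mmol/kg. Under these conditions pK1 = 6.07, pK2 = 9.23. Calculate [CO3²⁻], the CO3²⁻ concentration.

α₂ = 1 / (1 + [H⁺]/K2 + [H⁺]²/(K1K2)) = 1 / (1 + 10^+1.72 + 10^+0.28)
   = 1 / (1 + 52.481 + 1.9055) = 1/55.386 = 0.01806
[CO3²⁻] = α₂ × DIC = 0.01806 × 2.21 = 0.0399 mmol/kg

[CO3²⁻] = 0.0399 mmol/kg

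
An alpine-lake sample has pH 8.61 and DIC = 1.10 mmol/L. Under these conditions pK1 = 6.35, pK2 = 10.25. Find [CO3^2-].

α₂ = 1 / (1 + [H⁺]/K2 + [H⁺]²/(K1K2)) = 1 / (1 + 10^+1.64 + 10^-0.62)
   = 1 / (1 + 43.652 + 0.23988) = 1/44.891 = 0.02228
[CO3²⁻] = α₂ × DIC = 0.02228 × 1.10 = 0.0245 mmol/L

[CO3²⁻] = 0.0245 mmol/L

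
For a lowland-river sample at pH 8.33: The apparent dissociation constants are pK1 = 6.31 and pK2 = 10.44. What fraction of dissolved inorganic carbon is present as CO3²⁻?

α₂ = 0.00763

α₂ = 1 / (1 + [H⁺]/K2 + [H⁺]²/(K1K2)) = 1 / (1 + 10^+2.11 + 10^+0.09)
   = 1 / (1 + 128.82 + 1.2303) = 1/131.06 = 0.007630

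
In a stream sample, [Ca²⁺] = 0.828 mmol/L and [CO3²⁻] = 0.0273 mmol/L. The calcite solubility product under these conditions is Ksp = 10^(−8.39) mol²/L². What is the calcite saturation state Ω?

Ω = 5.55

Ksp = 10^(−8.39) = 4.074×10^-9
Ω = [Ca²⁺][CO3²⁻]/Ksp = (0.828×10^-3)(0.0273×10^-3) / 4.074×10^-9 = 5.55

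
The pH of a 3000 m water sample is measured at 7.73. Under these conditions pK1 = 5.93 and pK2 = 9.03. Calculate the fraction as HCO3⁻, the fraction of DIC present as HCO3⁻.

α₁ = 1 / (1 + [H⁺]/K1 + K2/[H⁺]) = 1 / (1 + 10^-1.80 + 10^-1.30)
   = 1 / (1 + 0.015849 + 0.050119) = 1/1.0660 = 0.9381

α₁ = 0.938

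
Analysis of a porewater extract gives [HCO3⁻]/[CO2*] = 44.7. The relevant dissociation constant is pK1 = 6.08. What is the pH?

pH = 7.73

From K1 = [H⁺][HCO3⁻]/[CO2*]:  pH = pK1 + log₁₀([HCO3⁻]/[CO2*])
log₁₀(44.7) = +1.650
pH = 6.08 + (+1.650) = 7.73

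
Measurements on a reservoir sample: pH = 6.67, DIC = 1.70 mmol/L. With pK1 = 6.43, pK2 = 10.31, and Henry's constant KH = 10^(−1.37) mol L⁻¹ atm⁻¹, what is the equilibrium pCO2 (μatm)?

α₀ = 1 / (1 + K1/[H⁺] + K1K2/[H⁺]²) = 1 / (1 + 10^+0.24 + 10^-3.40)
   = 1 / (1 + 1.7378 + 0.00039811) = 1/2.7382 = 0.3652
[CO2*] = α₀ × DIC = 0.3652 × 1.70 = 0.6208 mmol/L
pCO2 = [CO2*]/KH = 6.208×10^-4 / 4.266×10^-2 = 1.46×10^4 μatm

pCO2 = 1.46×10^4 μatm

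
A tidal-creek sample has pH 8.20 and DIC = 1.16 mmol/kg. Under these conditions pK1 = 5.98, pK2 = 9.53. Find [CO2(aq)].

α₀ = 1 / (1 + K1/[H⁺] + K1K2/[H⁺]²) = 1 / (1 + 10^+2.22 + 10^+0.89)
   = 1 / (1 + 165.96 + 7.7625) = 1/174.72 = 0.005723
[CO2*] = α₀ × DIC = 0.005723 × 1.16 = 0.00664 mmol/kg = 6.64 μmol/kg

[CO2*] = 6.64 μmol/kg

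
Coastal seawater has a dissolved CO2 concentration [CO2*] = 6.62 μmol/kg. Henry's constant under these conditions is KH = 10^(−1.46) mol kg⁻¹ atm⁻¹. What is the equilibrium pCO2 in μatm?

pCO2 = 191 μatm

KH = 10^(−1.46) = 3.467×10^-2 mol kg⁻¹ atm⁻¹
pCO2 = [CO2*]/KH = 6.62×10^-6 / 3.467×10^-2 = 1.91×10^-4 atm = 191 μatm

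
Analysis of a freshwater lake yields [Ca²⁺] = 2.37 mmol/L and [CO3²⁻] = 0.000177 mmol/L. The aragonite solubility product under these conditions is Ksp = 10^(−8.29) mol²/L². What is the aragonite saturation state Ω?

Ksp = 10^(−8.29) = 5.129×10^-9
Ω = [Ca²⁺][CO3²⁻]/Ksp = (2.37×10^-3)(0.000177×10^-3) / 5.129×10^-9 = 0.0818

Ω = 0.0818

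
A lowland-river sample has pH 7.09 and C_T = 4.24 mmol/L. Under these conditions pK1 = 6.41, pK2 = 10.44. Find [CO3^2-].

α₂ = 1 / (1 + [H⁺]/K2 + [H⁺]²/(K1K2)) = 1 / (1 + 10^+3.35 + 10^+2.67)
   = 1 / (1 + 2238.7 + 467.74) = 1/2707.5 = 0.0003694
[CO3²⁻] = α₂ × DIC = 0.0003694 × 4.24 = 0.00157 mmol/L = 1.57 μmol/L

[CO3²⁻] = 1.57 μmol/L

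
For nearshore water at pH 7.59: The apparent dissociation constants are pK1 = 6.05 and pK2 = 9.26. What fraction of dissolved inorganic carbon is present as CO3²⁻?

α₂ = 0.0204

α₂ = 1 / (1 + [H⁺]/K2 + [H⁺]²/(K1K2)) = 1 / (1 + 10^+1.67 + 10^+0.13)
   = 1 / (1 + 46.774 + 1.3490) = 1/49.122 = 0.02036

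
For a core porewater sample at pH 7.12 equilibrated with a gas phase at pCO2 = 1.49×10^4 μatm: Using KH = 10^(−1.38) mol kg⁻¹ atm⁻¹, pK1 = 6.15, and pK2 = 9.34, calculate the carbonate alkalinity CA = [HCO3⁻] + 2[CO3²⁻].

CA = 5.87 mmol/kg

[CO2*] = KH · pCO2 = 10^(−1.38) × 1.49×10^4×10^-6 = 6.211×10^-4 mol/kg
α₀ = 1/(1 + K1/[H⁺] + K1K2/[H⁺]²) = 1/(1 + 10^+0.97 + 10^-1.25) = 0.09626
DIC = [CO2*]/α₀ = 6.211×10^-4 / 0.09626 = 6.453 mmol/kg
CA = (α₁ + 2α₂)·DIC = (0.8983 + 2×0.005413) × 6.453 = 5.87 mmol/kg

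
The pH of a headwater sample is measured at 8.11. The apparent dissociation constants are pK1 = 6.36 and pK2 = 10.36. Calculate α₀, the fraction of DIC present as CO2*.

α₀ = 1 / (1 + K1/[H⁺] + K1K2/[H⁺]²) = 1 / (1 + 10^+1.75 + 10^-0.50)
   = 1 / (1 + 56.234 + 0.31623) = 1/57.550 = 0.01738

α₀ = 0.0174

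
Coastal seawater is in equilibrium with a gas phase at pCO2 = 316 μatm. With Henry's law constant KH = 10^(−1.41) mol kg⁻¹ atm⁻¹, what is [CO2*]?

[CO2*] = 12.3 μmol/kg

KH = 10^(−1.41) = 3.890×10^-2 mol kg⁻¹ atm⁻¹
[CO2*] = KH · pCO2 = 3.890×10^-2 × 316×10^-6 atm = 1.23×10^-5 mol/kg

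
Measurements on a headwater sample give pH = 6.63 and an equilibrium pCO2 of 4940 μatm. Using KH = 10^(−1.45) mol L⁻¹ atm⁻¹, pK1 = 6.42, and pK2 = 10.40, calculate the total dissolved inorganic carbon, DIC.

DIC = 0.460 mmol/L

[CO2*] = KH · pCO2 = 10^(−1.45) × 4940×10^-6 = 1.753×10^-4 mol/L
α₀ = 1/(1 + K1/[H⁺] + K1K2/[H⁺]²) = 1/(1 + 10^+0.21 + 10^-3.56) = 0.3814
DIC = [CO2*]/α₀ = 1.753×10^-4 / 0.3814 = 0.460 mmol/L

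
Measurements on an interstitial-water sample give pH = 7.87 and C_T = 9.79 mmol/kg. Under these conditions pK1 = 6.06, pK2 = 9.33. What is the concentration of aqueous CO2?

[CO2*] = 0.144 mmol/kg

α₀ = 1 / (1 + K1/[H⁺] + K1K2/[H⁺]²) = 1 / (1 + 10^+1.81 + 10^+0.35)
   = 1 / (1 + 64.565 + 2.2387) = 1/67.804 = 0.01475
[CO2*] = α₀ × DIC = 0.01475 × 9.79 = 0.144 mmol/kg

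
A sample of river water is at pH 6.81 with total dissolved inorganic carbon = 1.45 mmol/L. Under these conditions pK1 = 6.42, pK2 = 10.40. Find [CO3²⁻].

[CO3²⁻] = 0.265 μmol/L

α₂ = 1 / (1 + [H⁺]/K2 + [H⁺]²/(K1K2)) = 1 / (1 + 10^+3.59 + 10^+3.20)
   = 1 / (1 + 3890.5 + 1584.9) = 1/5476.3 = 0.0001826
[CO3²⁻] = α₂ × DIC = 0.0001826 × 1.45 = 0.000265 mmol/L = 0.265 μmol/L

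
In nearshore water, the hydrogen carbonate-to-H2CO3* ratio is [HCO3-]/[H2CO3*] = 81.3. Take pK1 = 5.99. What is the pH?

From K1 = [H⁺][HCO3-]/[H2CO3*]:  pH = pK1 + log₁₀([HCO3-]/[H2CO3*])
log₁₀(81.3) = +1.910
pH = 5.99 + (+1.910) = 7.90

pH = 7.90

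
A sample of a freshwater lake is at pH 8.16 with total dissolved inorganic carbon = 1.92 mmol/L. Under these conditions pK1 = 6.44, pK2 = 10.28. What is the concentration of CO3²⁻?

α₂ = 1 / (1 + [H⁺]/K2 + [H⁺]²/(K1K2)) = 1 / (1 + 10^+2.12 + 10^+0.40)
   = 1 / (1 + 131.83 + 2.5119) = 1/135.34 = 0.007389
[CO3²⁻] = α₂ × DIC = 0.007389 × 1.92 = 0.0142 mmol/L = 14.2 μmol/L

[CO3²⁻] = 14.2 μmol/L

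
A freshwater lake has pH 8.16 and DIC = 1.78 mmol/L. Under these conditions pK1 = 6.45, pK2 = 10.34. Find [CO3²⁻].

[CO3²⁻] = 11.5 μmol/L

α₂ = 1 / (1 + [H⁺]/K2 + [H⁺]²/(K1K2)) = 1 / (1 + 10^+2.18 + 10^+0.47)
   = 1 / (1 + 151.36 + 2.9512) = 1/155.31 = 0.006439
[CO3²⁻] = α₂ × DIC = 0.006439 × 1.78 = 0.0115 mmol/L = 11.5 μmol/L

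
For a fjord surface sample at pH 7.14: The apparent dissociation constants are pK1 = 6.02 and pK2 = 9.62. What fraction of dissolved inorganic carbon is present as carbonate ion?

α₂ = 1 / (1 + [H⁺]/K2 + [H⁺]²/(K1K2)) = 1 / (1 + 10^+2.48 + 10^+1.36)
   = 1 / (1 + 302.00 + 22.909) = 1/325.90 = 0.003068

α₂ = 0.00307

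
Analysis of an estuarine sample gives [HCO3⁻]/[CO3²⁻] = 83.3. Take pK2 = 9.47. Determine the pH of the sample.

pH = 7.55

From K2 = [H⁺][CO3²⁻]/[HCO3⁻]:  pH = pK2 − log₁₀([HCO3⁻]/[CO3²⁻])
log₁₀(83.3) = +1.921
pH = 9.47 − (+1.921) = 7.55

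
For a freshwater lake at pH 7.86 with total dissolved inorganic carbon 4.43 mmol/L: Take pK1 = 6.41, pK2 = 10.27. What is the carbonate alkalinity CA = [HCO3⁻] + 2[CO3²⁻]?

CA = 4.30 mmol/L

CA = [HCO3⁻] + 2[CO3²⁻] = (α₁ + 2α₂)·DIC
At pH 7.86: [H⁺]/K1 = 10^-1.45 = 0.035481, K2/[H⁺] = 10^-2.41 = 0.0038905
α₁ = 1/(1 + 0.035481 + 0.0038905) = 1/1.0394 = 0.9621; α₂ = α₁·K2/[H⁺] = 0.003743
α₁ + 2α₂ = 0.9696
CA = 0.9696 × 4.43 = 4.30 mmol/L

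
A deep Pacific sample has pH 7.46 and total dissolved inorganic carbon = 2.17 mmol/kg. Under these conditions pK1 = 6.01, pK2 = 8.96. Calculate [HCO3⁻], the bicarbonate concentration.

[HCO3⁻] = 2.03 mmol/kg

α₁ = 1 / (1 + [H⁺]/K1 + K2/[H⁺]) = 1 / (1 + 10^-1.45 + 10^-1.50)
   = 1 / (1 + 0.035481 + 0.031623) = 1/1.0671 = 0.9371
[HCO3⁻] = α₁ × DIC = 0.9371 × 2.17 = 2.03 mmol/kg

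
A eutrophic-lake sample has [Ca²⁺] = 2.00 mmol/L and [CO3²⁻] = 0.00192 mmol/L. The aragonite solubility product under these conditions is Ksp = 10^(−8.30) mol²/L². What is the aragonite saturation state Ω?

Ksp = 10^(−8.30) = 5.012×10^-9
Ω = [Ca²⁺][CO3²⁻]/Ksp = (2.00×10^-3)(0.00192×10^-3) / 5.012×10^-9 = 0.766

Ω = 0.766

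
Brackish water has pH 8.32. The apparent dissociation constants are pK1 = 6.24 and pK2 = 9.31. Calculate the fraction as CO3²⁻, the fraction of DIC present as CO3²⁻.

α₂ = 0.0921

α₂ = 1 / (1 + [H⁺]/K2 + [H⁺]²/(K1K2)) = 1 / (1 + 10^+0.99 + 10^-1.09)
   = 1 / (1 + 9.7724 + 0.081283) = 1/10.854 = 0.09213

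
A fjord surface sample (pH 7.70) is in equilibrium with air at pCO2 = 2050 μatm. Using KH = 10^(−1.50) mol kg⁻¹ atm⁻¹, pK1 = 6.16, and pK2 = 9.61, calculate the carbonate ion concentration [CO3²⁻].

[CO2*] = KH · pCO2 = 10^(−1.50) × 2050×10^-6 = 6.483×10^-5 mol/kg
α₀ = 1/(1 + K1/[H⁺] + K1K2/[H⁺]²) = 1/(1 + 10^+1.54 + 10^-0.37) = 0.02770
DIC = [CO2*]/α₀ = 6.483×10^-5 / 0.02770 = 2.340 mmol/kg
[CO3²⁻] = α₂·DIC; α₂ = 0.01182, so [CO3²⁻] = 0.01182 × 2.340 = 0.0277 mmol/kg

[CO3²⁻] = 0.0277 mmol/kg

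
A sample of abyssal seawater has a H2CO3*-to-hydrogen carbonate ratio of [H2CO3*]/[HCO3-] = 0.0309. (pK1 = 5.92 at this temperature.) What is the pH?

pH = 7.43

From K1 = [H⁺][HCO3-]/[H2CO3*]:  pH = pK1 − log₁₀([H2CO3*]/[HCO3-])
log₁₀(0.0309) = -1.510
pH = 5.92 − (-1.510) = 7.43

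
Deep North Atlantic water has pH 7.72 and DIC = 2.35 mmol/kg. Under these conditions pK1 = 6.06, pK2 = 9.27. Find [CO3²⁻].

[CO3²⁻] = 0.0631 mmol/kg

α₂ = 1 / (1 + [H⁺]/K2 + [H⁺]²/(K1K2)) = 1 / (1 + 10^+1.55 + 10^-0.11)
   = 1 / (1 + 35.481 + 0.77625) = 1/37.258 = 0.02684
[CO3²⁻] = α₂ × DIC = 0.02684 × 2.35 = 0.0631 mmol/kg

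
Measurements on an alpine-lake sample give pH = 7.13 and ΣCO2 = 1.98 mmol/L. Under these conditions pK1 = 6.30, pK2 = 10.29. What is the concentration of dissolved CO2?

α₀ = 1 / (1 + K1/[H⁺] + K1K2/[H⁺]²) = 1 / (1 + 10^+0.83 + 10^-2.33)
   = 1 / (1 + 6.7608 + 0.0046774) = 1/7.7655 = 0.1288
[CO2*] = α₀ × DIC = 0.1288 × 1.98 = 0.255 mmol/L

[CO2*] = 0.255 mmol/L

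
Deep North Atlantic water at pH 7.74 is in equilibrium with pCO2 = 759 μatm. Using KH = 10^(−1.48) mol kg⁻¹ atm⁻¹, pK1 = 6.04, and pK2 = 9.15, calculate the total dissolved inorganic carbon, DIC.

DIC = 1.33 mmol/kg

[CO2*] = KH · pCO2 = 10^(−1.48) × 759×10^-6 = 2.513×10^-5 mol/kg
α₀ = 1/(1 + K1/[H⁺] + K1K2/[H⁺]²) = 1/(1 + 10^+1.70 + 10^+0.29) = 0.01884
DIC = [CO2*]/α₀ = 2.513×10^-5 / 0.01884 = 1.33 mmol/kg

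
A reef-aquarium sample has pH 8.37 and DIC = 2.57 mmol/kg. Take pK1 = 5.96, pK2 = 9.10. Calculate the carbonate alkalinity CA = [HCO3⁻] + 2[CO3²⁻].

CA = [HCO3⁻] + 2[CO3²⁻] = (α₁ + 2α₂)·DIC
At pH 8.37: [H⁺]/K1 = 10^-2.41 = 0.0038905, K2/[H⁺] = 10^-0.73 = 0.18621
α₁ = 1/(1 + 0.0038905 + 0.18621) = 1/1.1901 = 0.8403; α₂ = α₁·K2/[H⁺] = 0.1565
α₁ + 2α₂ = 1.1532
CA = 1.1532 × 2.57 = 2.96 mmol/kg

CA = 2.96 mmol/kg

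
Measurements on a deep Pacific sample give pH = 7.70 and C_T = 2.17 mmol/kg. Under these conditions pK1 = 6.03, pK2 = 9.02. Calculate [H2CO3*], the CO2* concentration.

[CO2*] = 0.0434 mmol/kg

α₀ = 1 / (1 + K1/[H⁺] + K1K2/[H⁺]²) = 1 / (1 + 10^+1.67 + 10^+0.35)
   = 1 / (1 + 46.774 + 2.2387) = 1/50.012 = 0.02000
[CO2*] = α₀ × DIC = 0.02000 × 2.17 = 0.0434 mmol/kg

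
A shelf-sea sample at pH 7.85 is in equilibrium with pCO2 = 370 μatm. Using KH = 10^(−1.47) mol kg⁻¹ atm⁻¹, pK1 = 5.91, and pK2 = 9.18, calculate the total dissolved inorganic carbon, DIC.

DIC = 1.16 mmol/kg

[CO2*] = KH · pCO2 = 10^(−1.47) × 370×10^-6 = 1.254×10^-5 mol/kg
α₀ = 1/(1 + K1/[H⁺] + K1K2/[H⁺]²) = 1/(1 + 10^+1.94 + 10^+0.61) = 0.01085
DIC = [CO2*]/α₀ = 1.254×10^-5 / 0.01085 = 1.16 mmol/kg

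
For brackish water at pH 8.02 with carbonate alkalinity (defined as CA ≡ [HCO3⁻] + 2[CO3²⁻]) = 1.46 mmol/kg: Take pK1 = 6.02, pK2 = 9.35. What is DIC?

CA = [HCO3⁻] + 2[CO3²⁻] = (α₁ + 2α₂)·DIC
At pH 8.02: [H⁺]/K1 = 10^-2.00 = 0.010000, K2/[H⁺] = 10^-1.33 = 0.046774
α₁ = 1/(1 + 0.010000 + 0.046774) = 1/1.0568 = 0.9463; α₂ = α₁·K2/[H⁺] = 0.04426
α₁ + 2α₂ = 1.0348
DIC = CA / (α₁ + 2α₂) = 1.46 / 1.0348 = 1.41 mmol/kg

DIC = 1.41 mmol/kg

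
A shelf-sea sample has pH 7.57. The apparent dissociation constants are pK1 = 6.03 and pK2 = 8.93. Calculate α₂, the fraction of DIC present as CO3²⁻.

α₂ = 0.0407

α₂ = 1 / (1 + [H⁺]/K2 + [H⁺]²/(K1K2)) = 1 / (1 + 10^+1.36 + 10^-0.18)
   = 1 / (1 + 22.909 + 0.66069) = 1/24.569 = 0.04070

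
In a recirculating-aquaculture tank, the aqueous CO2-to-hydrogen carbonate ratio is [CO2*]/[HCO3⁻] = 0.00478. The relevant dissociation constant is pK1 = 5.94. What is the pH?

pH = 8.26

From K1 = [H⁺][HCO3⁻]/[CO2*]:  pH = pK1 − log₁₀([CO2*]/[HCO3⁻])
log₁₀(0.00478) = -2.321
pH = 5.94 − (-2.321) = 8.26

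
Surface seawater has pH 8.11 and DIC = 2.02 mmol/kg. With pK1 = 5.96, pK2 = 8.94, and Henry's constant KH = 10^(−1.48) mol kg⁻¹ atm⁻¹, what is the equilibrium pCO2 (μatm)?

α₀ = 1 / (1 + K1/[H⁺] + K1K2/[H⁺]²) = 1 / (1 + 10^+2.15 + 10^+1.32)
   = 1 / (1 + 141.25 + 20.893) = 1/163.15 = 0.006129
[CO2*] = α₀ × DIC = 0.006129 × 2.02 = 0.01238 mmol/kg = 12.38 μmol/kg
pCO2 = [CO2*]/KH = 1.238×10^-5 / 3.311×10^-2 = 374 μatm

pCO2 = 374 μatm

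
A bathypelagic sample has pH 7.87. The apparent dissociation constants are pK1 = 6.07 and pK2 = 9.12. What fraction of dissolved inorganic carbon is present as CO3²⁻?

α₂ = 1 / (1 + [H⁺]/K2 + [H⁺]²/(K1K2)) = 1 / (1 + 10^+1.25 + 10^-0.55)
   = 1 / (1 + 17.783 + 0.28184) = 1/19.065 = 0.05245

α₂ = 0.0525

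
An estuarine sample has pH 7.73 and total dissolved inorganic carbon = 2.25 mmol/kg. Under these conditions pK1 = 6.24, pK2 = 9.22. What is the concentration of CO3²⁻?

[CO3²⁻] = 0.0684 mmol/kg

α₂ = 1 / (1 + [H⁺]/K2 + [H⁺]²/(K1K2)) = 1 / (1 + 10^+1.49 + 10^+0.00)
   = 1 / (1 + 30.903 + 1.0000) = 1/32.903 = 0.03039
[CO3²⁻] = α₂ × DIC = 0.03039 × 2.25 = 0.0684 mmol/kg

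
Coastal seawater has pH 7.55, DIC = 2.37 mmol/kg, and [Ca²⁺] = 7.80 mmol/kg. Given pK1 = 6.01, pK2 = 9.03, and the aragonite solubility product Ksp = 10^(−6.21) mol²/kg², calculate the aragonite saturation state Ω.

Ω = 0.935

α₂ = 1 / (1 + [H⁺]/K2 + [H⁺]²/(K1K2)) = 1 / (1 + 10^+1.48 + 10^-0.06)
   = 1 / (1 + 30.200 + 0.87096) = 1/32.070 = 0.03118
[CO3²⁻] = α₂ × DIC = 0.03118 × 2.37 = 0.07390 mmol/kg
Ksp = 10^(−6.21) = 6.166×10^-7
Ω = [Ca²⁺][CO3²⁻]/Ksp = (7.80×10^-3)(7.390×10^-5) / 6.166×10^-7 = 0.935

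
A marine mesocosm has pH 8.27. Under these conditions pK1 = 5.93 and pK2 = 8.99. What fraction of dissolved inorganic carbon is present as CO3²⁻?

α₂ = 0.159

α₂ = 1 / (1 + [H⁺]/K2 + [H⁺]²/(K1K2)) = 1 / (1 + 10^+0.72 + 10^-1.62)
   = 1 / (1 + 5.2481 + 0.023988) = 1/6.2721 = 0.1594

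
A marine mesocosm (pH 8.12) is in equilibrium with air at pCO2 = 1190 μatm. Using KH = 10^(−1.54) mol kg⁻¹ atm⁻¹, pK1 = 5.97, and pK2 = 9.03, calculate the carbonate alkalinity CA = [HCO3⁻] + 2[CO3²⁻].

[CO2*] = KH · pCO2 = 10^(−1.54) × 1190×10^-6 = 3.432×10^-5 mol/kg
α₀ = 1/(1 + K1/[H⁺] + K1K2/[H⁺]²) = 1/(1 + 10^+2.15 + 10^+1.24) = 0.006264
DIC = [CO2*]/α₀ = 3.432×10^-5 / 0.006264 = 5.479 mmol/kg
CA = (α₁ + 2α₂)·DIC = (0.8849 + 2×0.1089) × 5.479 = 6.04 mmol/kg

CA = 6.04 mmol/kg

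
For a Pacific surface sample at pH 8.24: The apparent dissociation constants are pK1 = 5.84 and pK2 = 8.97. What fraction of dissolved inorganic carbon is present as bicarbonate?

α₁ = 1 / (1 + [H⁺]/K1 + K2/[H⁺]) = 1 / (1 + 10^-2.40 + 10^-0.73)
   = 1 / (1 + 0.0039811 + 0.18621) = 1/1.1902 = 0.8402

α₁ = 0.840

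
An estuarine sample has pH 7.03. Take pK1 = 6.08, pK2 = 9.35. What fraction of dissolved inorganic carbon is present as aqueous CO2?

α₀ = 1 / (1 + K1/[H⁺] + K1K2/[H⁺]²) = 1 / (1 + 10^+0.95 + 10^-1.37)
   = 1 / (1 + 8.9125 + 0.042658) = 1/9.9552 = 0.1005

α₀ = 0.100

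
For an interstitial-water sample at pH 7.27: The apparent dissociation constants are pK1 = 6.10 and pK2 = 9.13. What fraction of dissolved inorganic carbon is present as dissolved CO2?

α₀ = 1 / (1 + K1/[H⁺] + K1K2/[H⁺]²) = 1 / (1 + 10^+1.17 + 10^-0.69)
   = 1 / (1 + 14.791 + 0.20417) = 1/15.995 = 0.06252

α₀ = 0.0625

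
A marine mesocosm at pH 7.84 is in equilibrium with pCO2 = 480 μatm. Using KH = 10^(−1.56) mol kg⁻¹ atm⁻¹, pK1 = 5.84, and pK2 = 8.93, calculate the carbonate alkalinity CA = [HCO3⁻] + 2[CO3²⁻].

[CO2*] = KH · pCO2 = 10^(−1.56) × 480×10^-6 = 1.322×10^-5 mol/kg
α₀ = 1/(1 + K1/[H⁺] + K1K2/[H⁺]²) = 1/(1 + 10^+2.00 + 10^+0.91) = 0.009164
DIC = [CO2*]/α₀ = 1.322×10^-5 / 0.009164 = 1.443 mmol/kg
CA = (α₁ + 2α₂)·DIC = (0.9164 + 2×0.07448) × 1.443 = 1.54 mmol/kg

CA = 1.54 mmol/kg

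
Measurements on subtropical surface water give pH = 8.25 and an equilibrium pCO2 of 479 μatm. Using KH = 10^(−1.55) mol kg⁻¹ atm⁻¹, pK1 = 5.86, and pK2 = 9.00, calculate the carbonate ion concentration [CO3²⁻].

[CO3²⁻] = 0.589 mmol/kg

[CO2*] = KH · pCO2 = 10^(−1.55) × 479×10^-6 = 1.350×10^-5 mol/kg
α₀ = 1/(1 + K1/[H⁺] + K1K2/[H⁺]²) = 1/(1 + 10^+2.39 + 10^+1.64) = 0.003447
DIC = [CO2*]/α₀ = 1.350×10^-5 / 0.003447 = 3.917 mmol/kg
[CO3²⁻] = α₂·DIC; α₂ = 0.1505, so [CO3²⁻] = 0.1505 × 3.917 = 0.589 mmol/kg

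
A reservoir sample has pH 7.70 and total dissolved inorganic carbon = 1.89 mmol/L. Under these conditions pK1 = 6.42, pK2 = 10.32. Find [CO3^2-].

[CO3²⁻] = 4.30 μmol/L

α₂ = 1 / (1 + [H⁺]/K2 + [H⁺]²/(K1K2)) = 1 / (1 + 10^+2.62 + 10^+1.34)
   = 1 / (1 + 416.87 + 21.878) = 1/439.75 = 0.002274
[CO3²⁻] = α₂ × DIC = 0.002274 × 1.89 = 0.00430 mmol/L = 4.30 μmol/L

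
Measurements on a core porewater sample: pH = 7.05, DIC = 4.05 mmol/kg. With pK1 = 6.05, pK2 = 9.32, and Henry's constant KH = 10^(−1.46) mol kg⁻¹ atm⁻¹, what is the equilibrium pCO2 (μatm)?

pCO2 = 1.06×10^4 μatm

α₀ = 1 / (1 + K1/[H⁺] + K1K2/[H⁺]²) = 1 / (1 + 10^+1.00 + 10^-1.27)
   = 1 / (1 + 10.000 + 0.053703) = 1/11.054 = 0.09047
[CO2*] = α₀ × DIC = 0.09047 × 4.05 = 0.3664 mmol/kg
pCO2 = [CO2*]/KH = 3.664×10^-4 / 3.467×10^-2 = 1.06×10^4 μatm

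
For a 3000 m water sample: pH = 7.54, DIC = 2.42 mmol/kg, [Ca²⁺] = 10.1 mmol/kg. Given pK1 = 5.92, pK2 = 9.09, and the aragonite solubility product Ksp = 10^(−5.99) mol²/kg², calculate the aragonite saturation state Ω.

Ω = 0.640

α₂ = 1 / (1 + [H⁺]/K2 + [H⁺]²/(K1K2)) = 1 / (1 + 10^+1.55 + 10^-0.07)
   = 1 / (1 + 35.481 + 0.85114) = 1/37.332 = 0.02679
[CO3²⁻] = α₂ × DIC = 0.02679 × 2.42 = 0.06482 mmol/kg
Ksp = 10^(−5.99) = 1.023×10^-6
Ω = [Ca²⁺][CO3²⁻]/Ksp = (10.1×10^-3)(6.482×10^-5) / 1.023×10^-6 = 0.640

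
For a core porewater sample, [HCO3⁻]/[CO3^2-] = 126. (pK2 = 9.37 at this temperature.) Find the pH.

From K2 = [H⁺][CO3^2-]/[HCO3⁻]:  pH = pK2 − log₁₀([HCO3⁻]/[CO3^2-])
log₁₀(126) = +2.100
pH = 9.37 − (+2.100) = 7.27

pH = 7.27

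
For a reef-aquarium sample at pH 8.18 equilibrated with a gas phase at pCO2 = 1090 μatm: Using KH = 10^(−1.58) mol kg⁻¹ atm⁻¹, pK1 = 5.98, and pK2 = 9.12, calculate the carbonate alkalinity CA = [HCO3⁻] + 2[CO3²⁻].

CA = 5.59 mmol/kg

[CO2*] = KH · pCO2 = 10^(−1.58) × 1090×10^-6 = 2.867×10^-5 mol/kg
α₀ = 1/(1 + K1/[H⁺] + K1K2/[H⁺]²) = 1/(1 + 10^+2.20 + 10^+1.26) = 0.005628
DIC = [CO2*]/α₀ = 2.867×10^-5 / 0.005628 = 5.094 mmol/kg
CA = (α₁ + 2α₂)·DIC = (0.8920 + 2×0.1024) × 5.094 = 5.59 mmol/kg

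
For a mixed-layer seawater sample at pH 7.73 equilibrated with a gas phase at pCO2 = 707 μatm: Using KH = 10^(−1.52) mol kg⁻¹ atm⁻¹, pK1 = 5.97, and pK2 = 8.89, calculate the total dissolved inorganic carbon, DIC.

[CO2*] = KH · pCO2 = 10^(−1.52) × 707×10^-6 = 2.135×10^-5 mol/kg
α₀ = 1/(1 + K1/[H⁺] + K1K2/[H⁺]²) = 1/(1 + 10^+1.76 + 10^+0.60) = 0.01599
DIC = [CO2*]/α₀ = 2.135×10^-5 / 0.01599 = 1.33 mmol/kg

DIC = 1.33 mmol/kg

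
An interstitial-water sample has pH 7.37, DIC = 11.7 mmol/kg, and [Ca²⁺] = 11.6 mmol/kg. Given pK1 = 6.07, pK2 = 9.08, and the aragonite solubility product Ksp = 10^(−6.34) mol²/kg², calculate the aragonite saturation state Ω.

Ω = 5.41

α₂ = 1 / (1 + [H⁺]/K2 + [H⁺]²/(K1K2)) = 1 / (1 + 10^+1.71 + 10^+0.41)
   = 1 / (1 + 51.286 + 2.5704) = 1/54.857 = 0.01823
[CO3²⁻] = α₂ × DIC = 0.01823 × 11.7 = 0.2133 mmol/kg
Ksp = 10^(−6.34) = 4.571×10^-7
Ω = [Ca²⁺][CO3²⁻]/Ksp = (11.6×10^-3)(2.133×10^-4) / 4.571×10^-7 = 5.41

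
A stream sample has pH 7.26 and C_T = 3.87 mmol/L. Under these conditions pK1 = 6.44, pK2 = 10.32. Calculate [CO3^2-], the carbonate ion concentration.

α₂ = 1 / (1 + [H⁺]/K2 + [H⁺]²/(K1K2)) = 1 / (1 + 10^+3.06 + 10^+2.24)
   = 1 / (1 + 1148.2 + 173.78) = 1/1322.9 = 0.0007559
[CO3²⁻] = α₂ × DIC = 0.0007559 × 3.87 = 0.00293 mmol/L = 2.93 μmol/L

[CO3²⁻] = 2.93 μmol/L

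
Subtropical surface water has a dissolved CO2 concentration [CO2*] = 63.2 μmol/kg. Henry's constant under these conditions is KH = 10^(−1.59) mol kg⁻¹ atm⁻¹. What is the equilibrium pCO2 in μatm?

KH = 10^(−1.59) = 2.570×10^-2 mol kg⁻¹ atm⁻¹
pCO2 = [CO2*]/KH = 63.2×10^-6 / 2.570×10^-2 = 2.46×10^-3 atm = 2460 μatm

pCO2 = 2460 μatm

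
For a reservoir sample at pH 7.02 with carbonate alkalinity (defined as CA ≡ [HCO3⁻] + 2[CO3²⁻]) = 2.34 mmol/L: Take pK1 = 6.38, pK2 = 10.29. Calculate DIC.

CA = [HCO3⁻] + 2[CO3²⁻] = (α₁ + 2α₂)·DIC
At pH 7.02: [H⁺]/K1 = 10^-0.64 = 0.22909, K2/[H⁺] = 10^-3.27 = 0.00053703
α₁ = 1/(1 + 0.22909 + 0.00053703) = 1/1.2296 = 0.8133; α₂ = α₁·K2/[H⁺] = 0.0004367
α₁ + 2α₂ = 0.8141
DIC = CA / (α₁ + 2α₂) = 2.34 / 0.8141 = 2.87 mmol/L

DIC = 2.87 mmol/L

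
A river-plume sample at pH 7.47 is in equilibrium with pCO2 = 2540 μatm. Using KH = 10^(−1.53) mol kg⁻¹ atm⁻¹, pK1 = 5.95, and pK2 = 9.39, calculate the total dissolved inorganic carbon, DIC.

[CO2*] = KH · pCO2 = 10^(−1.53) × 2540×10^-6 = 7.496×10^-5 mol/kg
α₀ = 1/(1 + K1/[H⁺] + K1K2/[H⁺]²) = 1/(1 + 10^+1.52 + 10^-0.40) = 0.02898
DIC = [CO2*]/α₀ = 7.496×10^-5 / 0.02898 = 2.59 mmol/kg

DIC = 2.59 mmol/kg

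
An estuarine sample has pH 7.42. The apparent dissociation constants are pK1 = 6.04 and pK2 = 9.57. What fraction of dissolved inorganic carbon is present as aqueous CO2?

α₀ = 1 / (1 + K1/[H⁺] + K1K2/[H⁺]²) = 1 / (1 + 10^+1.38 + 10^-0.77)
   = 1 / (1 + 23.988 + 0.16982) = 1/25.158 = 0.03975

α₀ = 0.0397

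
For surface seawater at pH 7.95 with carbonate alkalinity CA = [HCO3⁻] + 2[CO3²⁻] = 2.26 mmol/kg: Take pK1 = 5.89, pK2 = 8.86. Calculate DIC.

DIC = 2.05 mmol/kg

CA = [HCO3⁻] + 2[CO3²⁻] = (α₁ + 2α₂)·DIC
At pH 7.95: [H⁺]/K1 = 10^-2.06 = 0.0087096, K2/[H⁺] = 10^-0.91 = 0.12303
α₁ = 1/(1 + 0.0087096 + 0.12303) = 1/1.1317 = 0.8836; α₂ = α₁·K2/[H⁺] = 0.1087
α₁ + 2α₂ = 1.1010
DIC = CA / (α₁ + 2α₂) = 2.26 / 1.1010 = 2.05 mmol/kg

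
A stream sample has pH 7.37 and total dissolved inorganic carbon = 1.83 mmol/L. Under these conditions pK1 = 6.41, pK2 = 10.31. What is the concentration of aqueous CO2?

[CO2*] = 0.181 mmol/L

α₀ = 1 / (1 + K1/[H⁺] + K1K2/[H⁺]²) = 1 / (1 + 10^+0.96 + 10^-1.98)
   = 1 / (1 + 9.1201 + 0.010471) = 1/10.131 = 0.09871
[CO2*] = α₀ × DIC = 0.09871 × 1.83 = 0.181 mmol/L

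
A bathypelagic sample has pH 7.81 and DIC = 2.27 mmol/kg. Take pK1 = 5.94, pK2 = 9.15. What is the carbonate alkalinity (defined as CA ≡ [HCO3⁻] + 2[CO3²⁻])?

CA = 2.34 mmol/kg

CA = [HCO3⁻] + 2[CO3²⁻] = (α₁ + 2α₂)·DIC
At pH 7.81: [H⁺]/K1 = 10^-1.87 = 0.013490, K2/[H⁺] = 10^-1.34 = 0.045709
α₁ = 1/(1 + 0.013490 + 0.045709) = 1/1.0592 = 0.9441; α₂ = α₁·K2/[H⁺] = 0.04315
α₁ + 2α₂ = 1.0304
CA = 1.0304 × 2.27 = 2.34 mmol/kg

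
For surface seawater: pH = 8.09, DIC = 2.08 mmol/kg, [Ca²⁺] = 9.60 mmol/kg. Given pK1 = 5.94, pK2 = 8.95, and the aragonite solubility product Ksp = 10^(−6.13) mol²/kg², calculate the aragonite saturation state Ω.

α₂ = 1 / (1 + [H⁺]/K2 + [H⁺]²/(K1K2)) = 1 / (1 + 10^+0.86 + 10^-1.29)
   = 1 / (1 + 7.2444 + 0.051286) = 1/8.2956 = 0.1205
[CO3²⁻] = α₂ × DIC = 0.1205 × 2.08 = 0.2507 mmol/kg
Ksp = 10^(−6.13) = 7.413×10^-7
Ω = [Ca²⁺][CO3²⁻]/Ksp = (9.60×10^-3)(2.507×10^-4) / 7.413×10^-7 = 3.25

Ω = 3.25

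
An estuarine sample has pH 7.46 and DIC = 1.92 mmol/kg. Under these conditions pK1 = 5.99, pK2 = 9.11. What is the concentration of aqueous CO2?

α₀ = 1 / (1 + K1/[H⁺] + K1K2/[H⁺]²) = 1 / (1 + 10^+1.47 + 10^-0.18)
   = 1 / (1 + 29.512 + 0.66069) = 1/31.173 = 0.03208
[CO2*] = α₀ × DIC = 0.03208 × 1.92 = 0.0616 mmol/kg

[CO2*] = 0.0616 mmol/kg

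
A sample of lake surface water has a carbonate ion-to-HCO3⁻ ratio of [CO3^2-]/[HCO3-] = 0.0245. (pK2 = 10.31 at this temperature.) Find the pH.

From K2 = [H⁺][CO3^2-]/[HCO3-]:  pH = pK2 + log₁₀([CO3^2-]/[HCO3-])
log₁₀(0.0245) = -1.611
pH = 10.31 + (-1.611) = 8.70

pH = 8.70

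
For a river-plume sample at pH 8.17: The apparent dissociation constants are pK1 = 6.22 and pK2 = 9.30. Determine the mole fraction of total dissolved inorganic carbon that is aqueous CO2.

α₀ = 0.0103

α₀ = 1 / (1 + K1/[H⁺] + K1K2/[H⁺]²) = 1 / (1 + 10^+1.95 + 10^+0.82)
   = 1 / (1 + 89.125 + 6.6069) = 1/96.732 = 0.01034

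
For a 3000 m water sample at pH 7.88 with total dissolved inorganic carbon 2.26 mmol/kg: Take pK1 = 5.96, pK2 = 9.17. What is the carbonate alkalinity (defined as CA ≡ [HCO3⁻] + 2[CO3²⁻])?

CA = 2.34 mmol/kg

CA = [HCO3⁻] + 2[CO3²⁻] = (α₁ + 2α₂)·DIC
At pH 7.88: [H⁺]/K1 = 10^-1.92 = 0.012023, K2/[H⁺] = 10^-1.29 = 0.051286
α₁ = 1/(1 + 0.012023 + 0.051286) = 1/1.0633 = 0.9405; α₂ = α₁·K2/[H⁺] = 0.04823
α₁ + 2α₂ = 1.0369
CA = 1.0369 × 2.26 = 2.34 mmol/kg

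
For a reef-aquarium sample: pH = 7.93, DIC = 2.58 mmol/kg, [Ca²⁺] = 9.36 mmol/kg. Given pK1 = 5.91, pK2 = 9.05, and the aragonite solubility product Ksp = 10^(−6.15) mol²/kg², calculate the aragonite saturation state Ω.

α₂ = 1 / (1 + [H⁺]/K2 + [H⁺]²/(K1K2)) = 1 / (1 + 10^+1.12 + 10^-0.90)
   = 1 / (1 + 13.183 + 0.12589) = 1/14.308 = 0.06989
[CO3²⁻] = α₂ × DIC = 0.06989 × 2.58 = 0.1803 mmol/kg
Ksp = 10^(−6.15) = 7.079×10^-7
Ω = [Ca²⁺][CO3²⁻]/Ksp = (9.36×10^-3)(1.803×10^-4) / 7.079×10^-7 = 2.38

Ω = 2.38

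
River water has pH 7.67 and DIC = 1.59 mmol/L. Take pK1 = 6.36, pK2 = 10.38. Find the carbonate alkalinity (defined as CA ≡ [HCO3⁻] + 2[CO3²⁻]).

CA = [HCO3⁻] + 2[CO3²⁻] = (α₁ + 2α₂)·DIC
At pH 7.67: [H⁺]/K1 = 10^-1.31 = 0.048978, K2/[H⁺] = 10^-2.71 = 0.0019498
α₁ = 1/(1 + 0.048978 + 0.0019498) = 1/1.0509 = 0.9515; α₂ = α₁·K2/[H⁺] = 0.001855
α₁ + 2α₂ = 0.9553
CA = 0.9553 × 1.59 = 1.52 mmol/L

CA = 1.52 mmol/L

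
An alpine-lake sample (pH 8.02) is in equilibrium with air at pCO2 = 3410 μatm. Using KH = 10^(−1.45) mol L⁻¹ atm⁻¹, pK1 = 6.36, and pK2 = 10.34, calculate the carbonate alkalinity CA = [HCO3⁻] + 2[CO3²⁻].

[CO2*] = KH · pCO2 = 10^(−1.45) × 3410×10^-6 = 1.210×10^-4 mol/L
α₀ = 1/(1 + K1/[H⁺] + K1K2/[H⁺]²) = 1/(1 + 10^+1.66 + 10^-0.66) = 0.02131
DIC = [CO2*]/α₀ = 1.210×10^-4 / 0.02131 = 5.678 mmol/L
CA = (α₁ + 2α₂)·DIC = (0.9740 + 2×0.004662) × 5.678 = 5.58 mmol/L

CA = 5.58 mmol/L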